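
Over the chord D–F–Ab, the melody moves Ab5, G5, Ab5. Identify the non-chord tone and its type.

The harmony at that moment is D diminished triad (D, F, Ab); G5 is not a chord tone.
It is approached by step down from Ab5 and left by step up to Ab5.
Step away and step back to the same note — a neighbor tone (lower neighbor).

G5 is a neighbor tone.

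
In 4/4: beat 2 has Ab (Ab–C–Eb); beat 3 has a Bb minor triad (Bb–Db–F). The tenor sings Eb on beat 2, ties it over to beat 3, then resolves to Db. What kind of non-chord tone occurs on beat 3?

Suspension.

The harmony at that moment is Bb minor triad (Bb, Db, F); Eb is not a chord tone.
It is held over (the same pitch as the preceding Eb) and left by step down to Db.
Held over from the previous chord and resolving down by step — a suspension.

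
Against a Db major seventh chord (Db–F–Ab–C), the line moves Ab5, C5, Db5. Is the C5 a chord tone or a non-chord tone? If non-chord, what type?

Chord tone (the seventh of Db major seventh chord).

Db major seventh chord contains Db, F, Ab, C; C is the seventh, so it is a chord tone.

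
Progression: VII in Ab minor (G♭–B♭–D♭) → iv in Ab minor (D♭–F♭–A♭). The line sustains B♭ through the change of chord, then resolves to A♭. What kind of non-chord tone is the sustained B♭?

B♭ is a suspension.

The harmony at that moment is D♭ minor triad (D♭, F♭, A♭); B♭ is not a chord tone.
It is held over (the same pitch as the preceding B♭) and left by step down to A♭.
Held over from the previous chord and resolving down by step — a suspension.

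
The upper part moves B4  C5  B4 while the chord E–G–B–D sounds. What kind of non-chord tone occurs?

C5 is a neighbor tone.

The harmony at that moment is E minor seventh chord (E, G, B, D); C5 is not a chord tone.
It is approached by step up from B4 and left by step down to B4.
Step away and step back to the same note — a neighbor tone (upper neighbor).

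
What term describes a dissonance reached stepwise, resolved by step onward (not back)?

Passing tone.

Approach: by step. Departure: by step, continuing in the same direction.
Stepwise on both sides with no change of direction means the note fills in the space between two different chord tones — a passing tone. (Had it turned back to its starting note it would be a neighbor tone instead.)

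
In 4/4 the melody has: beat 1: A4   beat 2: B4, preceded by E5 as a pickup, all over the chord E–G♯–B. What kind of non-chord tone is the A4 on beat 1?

The harmony at that moment is E major triad (E, G♯, B); A4 is not a chord tone.
It is approached by leap down from E5 and left by step up to B4.
Leap in, step out, metrically accented — an appoggiatura.

Appoggiatura.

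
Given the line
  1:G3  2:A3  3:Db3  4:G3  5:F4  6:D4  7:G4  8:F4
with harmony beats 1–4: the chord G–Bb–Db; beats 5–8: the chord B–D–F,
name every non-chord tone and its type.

A3 (beat 2) — escape tone; G4 (beat 7) — appoggiatura.

The harmony at that moment is G diminished triad (G, Bb, Db); A3 is not a chord tone.
It is approached by step up from G3 and left by leap down to Db3.
Step in, leap out — an escape tone.
The harmony at that moment is B diminished triad (B, D, F); G4 is not a chord tone.
It is approached by leap up from D4 and left by step down to F4.
Leap in, step out — an appoggiatura.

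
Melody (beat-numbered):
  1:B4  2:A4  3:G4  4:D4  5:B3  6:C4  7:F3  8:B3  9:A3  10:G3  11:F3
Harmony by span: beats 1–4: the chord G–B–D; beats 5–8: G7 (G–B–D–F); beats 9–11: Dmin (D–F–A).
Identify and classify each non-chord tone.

The harmony at that moment is G major triad (G, B, D); A4 is not a chord tone.
It is approached by step down from B4 and left by step down to G4.
Step in, step out in the same direction — a passing tone.
The harmony at that moment is G dominant seventh chord (G, B, D, F); C4 is not a chord tone.
It is approached by step up from B3 and left by leap down to F3.
Step in, leap out — an escape tone.
The harmony at that moment is D minor triad (D, F, A); G3 is not a chord tone.
It is approached by step down from A3 and left by step down to F3.
Step in, step out in the same direction — a passing tone.

A4 (beat 2) — passing tone; C4 (beat 6) — escape tone; G3 (beat 10) — passing tone.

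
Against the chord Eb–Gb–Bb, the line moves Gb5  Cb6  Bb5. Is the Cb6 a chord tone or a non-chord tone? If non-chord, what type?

The harmony at that moment is Eb minor triad (Eb, Gb, Bb); Cb6 is not a chord tone.
It is approached by leap up from Gb5 and left by step down to Bb5.
Leap in, step out — an appoggiatura.

Non-chord tone — an appoggiatura.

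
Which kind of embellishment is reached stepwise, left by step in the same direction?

Approach: by step. Departure: by step, continuing in the same direction.
Stepwise on both sides with no change of direction means the note fills in the space between two different chord tones — a passing tone. (Had it turned back to its starting note it would be a neighbor tone instead.)

Passing tone.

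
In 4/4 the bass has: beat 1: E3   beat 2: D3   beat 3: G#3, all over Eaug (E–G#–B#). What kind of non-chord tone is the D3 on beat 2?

Escape tone.

The harmony at that moment is E augmented triad (E, G#, B#); D3 is not a chord tone.
It is approached by step down from E3 and left by leap up to G#3.
Step in, leap out, on a weak beat — an escape tone.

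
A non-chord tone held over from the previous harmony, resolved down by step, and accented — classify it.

Suspension.

Approach: by preparation — the pitch is first a chord tone, then held (tied or repeated) while the harmony changes under it. Departure: down by step. Metric position: strong.
A prepared dissonance that resolves downward by step — a suspension. (The same figure resolving upward would be a retardation.)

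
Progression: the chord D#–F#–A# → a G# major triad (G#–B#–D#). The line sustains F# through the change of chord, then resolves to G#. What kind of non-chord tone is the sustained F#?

The harmony at that moment is G# major triad (G#, B#, D#); F# is not a chord tone.
It is held over (the same pitch as the preceding F#) and left by step up to G#.
Held over from the previous chord and resolving up by step — a retardation.

F# is a retardation.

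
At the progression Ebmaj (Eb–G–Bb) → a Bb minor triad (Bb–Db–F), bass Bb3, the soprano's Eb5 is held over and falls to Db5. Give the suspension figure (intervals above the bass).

At the second chord the bass is Bb3. The suspended Eb5 lies a fourth above the bass; after resolving down by step to Db5, the interval above the bass becomes a third.
Suspension figures are named by those two intervals: 4–3.

4–3 suspension.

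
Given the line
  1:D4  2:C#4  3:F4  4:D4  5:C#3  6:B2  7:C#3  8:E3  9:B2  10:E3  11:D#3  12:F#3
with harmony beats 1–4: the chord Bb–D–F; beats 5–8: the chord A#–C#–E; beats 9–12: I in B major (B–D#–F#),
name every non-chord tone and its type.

The harmony at that moment is Bb major triad (Bb, D, F); C#4 is not a chord tone.
It is approached by step down from D4 and left by leap up to F4.
Step in, leap out — an escape tone.
The harmony at that moment is A# diminished triad (A#, C#, E); B2 is not a chord tone.
It is approached by step down from C#3 and left by step up to C#3.
Step away and step back to the same note — a neighbor tone (lower neighbor).
The harmony at that moment is B major triad (B, D#, F#); E3 is not a chord tone.
It is approached by leap up from B2 and left by step down to D#3.
Leap in, step out — an appoggiatura.

C#4 (beat 2) — escape tone; B2 (beat 6) — neighbor tone; E3 (beat 10) — appoggiatura.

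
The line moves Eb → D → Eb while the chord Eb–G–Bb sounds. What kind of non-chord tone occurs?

D is a neighbor tone.

The harmony at that moment is Eb major triad (Eb, G, Bb); D is not a chord tone.
It is approached by step down from Eb and left by step up to Eb.
Step away and step back to the same note — a neighbor tone (lower neighbor).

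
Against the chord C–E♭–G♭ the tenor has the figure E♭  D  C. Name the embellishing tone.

The harmony at that moment is C diminished triad (C, E♭, G♭); D is not a chord tone.
It is approached by step down from E♭ and left by step down to C.
Step in, step out in the same direction — a passing tone.

D is a passing tone.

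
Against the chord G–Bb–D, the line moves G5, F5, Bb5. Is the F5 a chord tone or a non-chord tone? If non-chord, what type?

Non-chord tone — an escape tone.

The harmony at that moment is G minor triad (G, Bb, D); F5 is not a chord tone.
It is approached by step down from G5 and left by leap up to Bb5.
Step in, leap out — an escape tone.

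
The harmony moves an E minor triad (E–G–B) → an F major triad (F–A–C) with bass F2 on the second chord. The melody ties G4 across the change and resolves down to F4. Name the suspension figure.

9–8 suspension.

At the second chord the bass is F2. The suspended G4 lies a ninth above the bass; after resolving down by step to F4, the interval above the bass becomes an octave.
Suspension figures are named by those two intervals: 9–8.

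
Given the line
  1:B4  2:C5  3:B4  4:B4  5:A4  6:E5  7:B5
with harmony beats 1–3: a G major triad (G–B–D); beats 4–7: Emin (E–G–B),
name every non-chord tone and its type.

C5 (beat 2) — neighbor tone; A4 (beat 5) — escape tone.

The harmony at that moment is G major triad (G, B, D); C5 is not a chord tone.
It is approached by step up from B4 and left by step down to B4.
Step away and step back to the same note — a neighbor tone (upper neighbor).
The harmony at that moment is E minor triad (E, G, B); A4 is not a chord tone.
It is approached by step down from B4 and left by leap up to E5.
Step in, leap out — an escape tone.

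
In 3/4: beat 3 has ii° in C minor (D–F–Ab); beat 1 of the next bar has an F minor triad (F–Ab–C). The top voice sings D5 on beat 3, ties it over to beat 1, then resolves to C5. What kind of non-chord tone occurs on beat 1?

The harmony at that moment is F minor triad (F, Ab, C); D5 is not a chord tone.
It is held over (the same pitch as the preceding D5) and left by step down to C5.
Held over from the previous chord and resolving down by step — a suspension.

Suspension.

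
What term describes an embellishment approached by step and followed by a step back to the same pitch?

Approach: by step. Departure: by step in the opposite direction, back to the starting pitch.
Stepwise on both sides but reversing to return to the same chord tone — a neighbor tone. (Had it continued onward in the same direction it would be a passing tone instead.)

Neighbor tone.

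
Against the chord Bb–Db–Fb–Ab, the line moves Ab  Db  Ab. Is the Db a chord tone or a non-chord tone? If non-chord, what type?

Bb half-diminished seventh chord contains Bb, Db, Fb, Ab; Db is the third, so it is a chord tone.

Chord tone (the third of Bb half-diminished seventh chord).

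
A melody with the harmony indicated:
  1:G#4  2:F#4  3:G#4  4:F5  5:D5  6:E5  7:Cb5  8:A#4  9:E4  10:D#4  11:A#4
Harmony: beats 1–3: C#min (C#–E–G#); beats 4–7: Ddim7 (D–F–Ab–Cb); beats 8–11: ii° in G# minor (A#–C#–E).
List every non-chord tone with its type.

F#4 (beat 2) — neighbor tone; E5 (beat 6) — escape tone; D#4 (beat 10) — escape tone.

The harmony at that moment is C# minor triad (C#, E, G#); F#4 is not a chord tone.
It is approached by step down from G#4 and left by step up to G#4.
Step away and step back to the same note — a neighbor tone (lower neighbor).
The harmony at that moment is D diminished seventh chord (D, F, Ab, Cb); E5 is not a chord tone.
It is approached by step up from D5 and left by leap down to Cb5.
Step in, leap out — an escape tone.
The harmony at that moment is A# diminished triad (A#, C#, E); D#4 is not a chord tone.
It is approached by step down from E4 and left by leap up to A#4.
Step in, leap out — an escape tone.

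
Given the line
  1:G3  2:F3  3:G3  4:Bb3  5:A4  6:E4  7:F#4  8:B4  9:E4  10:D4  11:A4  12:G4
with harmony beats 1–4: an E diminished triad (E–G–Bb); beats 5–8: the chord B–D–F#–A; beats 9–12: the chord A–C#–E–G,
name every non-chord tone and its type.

F3 (beat 2) — neighbor tone; E4 (beat 6) — appoggiatura; D4 (beat 10) — escape tone.

The harmony at that moment is E diminished triad (E, G, Bb); F3 is not a chord tone.
It is approached by step down from G3 and left by step up to G3.
Step away and step back to the same note — a neighbor tone (lower neighbor).
The harmony at that moment is B minor seventh chord (B, D, F#, A); E4 is not a chord tone.
It is approached by leap down from A4 and left by step up to F#4.
Leap in, step out — an appoggiatura.
The harmony at that moment is A dominant seventh chord (A, C#, E, G); D4 is not a chord tone.
It is approached by step down from E4 and left by leap up to A4.
Step in, leap out — an escape tone.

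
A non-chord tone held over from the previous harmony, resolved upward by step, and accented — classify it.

Approach: by preparation — the pitch is first a chord tone, then held (tied or repeated) while the harmony changes under it. Departure: up by step. Metric position: strong.
A prepared dissonance that resolves upward by step — a retardation. (The same figure resolving downward would be a suspension.)

Retardation.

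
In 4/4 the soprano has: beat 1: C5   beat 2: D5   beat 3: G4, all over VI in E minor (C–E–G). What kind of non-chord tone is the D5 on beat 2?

Escape tone.

The harmony at that moment is C major triad (C, E, G); D5 is not a chord tone.
It is approached by step up from C5 and left by leap down to G4.
Step in, leap out, on a weak beat — an escape tone.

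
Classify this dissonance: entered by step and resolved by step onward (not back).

Passing tone.

Approach: by step. Departure: by step, continuing in the same direction.
Stepwise on both sides with no change of direction means the note fills in the space between two different chord tones — a passing tone. (Had it turned back to its starting note it would be a neighbor tone instead.)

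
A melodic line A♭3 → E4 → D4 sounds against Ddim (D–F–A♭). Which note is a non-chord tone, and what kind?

The harmony at that moment is D diminished triad (D, F, A♭); E4 is not a chord tone.
It is approached by leap up from A♭3 and left by step down to D4.
Leap in, step out — an appoggiatura.

E4 is an appoggiatura.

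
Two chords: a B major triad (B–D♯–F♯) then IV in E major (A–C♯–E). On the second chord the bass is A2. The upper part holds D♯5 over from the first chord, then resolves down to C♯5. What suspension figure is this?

4–3 suspension.

At the second chord the bass is A2. The suspended D♯5 lies a fourth above the bass; after resolving down by step to C♯5, the interval above the bass becomes a third.
Suspension figures are named by those two intervals: 4–3.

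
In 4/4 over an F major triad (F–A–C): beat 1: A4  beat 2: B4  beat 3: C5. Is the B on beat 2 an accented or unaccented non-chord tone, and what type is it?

Unaccented passing tone.

The harmony at that moment is F major triad (F, A, C); B4 is not a chord tone.
It is approached by step up from A4 and left by step up to C5.
Step in, step out in the same direction — a passing tone.
It falls on a weak beat, so it is unaccented.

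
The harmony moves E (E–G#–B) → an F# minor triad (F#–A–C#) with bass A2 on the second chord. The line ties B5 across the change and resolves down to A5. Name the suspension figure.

9–8 suspension.

At the second chord the bass is A2. The suspended B5 lies a ninth above the bass; after resolving down by step to A5, the interval above the bass becomes an octave.
Suspension figures are named by those two intervals: 9–8.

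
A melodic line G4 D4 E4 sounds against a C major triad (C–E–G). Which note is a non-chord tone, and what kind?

The harmony at that moment is C major triad (C, E, G); D4 is not a chord tone.
It is approached by leap down from G4 and left by step up to E4.
Leap in, step out — an appoggiatura.

D4 is an appoggiatura.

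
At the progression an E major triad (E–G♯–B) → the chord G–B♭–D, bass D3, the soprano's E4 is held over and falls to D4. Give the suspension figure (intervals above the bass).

At the second chord the bass is D3. The suspended E4 lies a ninth above the bass; after resolving down by step to D4, the interval above the bass becomes an octave.
Suspension figures are named by those two intervals: 9–8.

9–8 suspension.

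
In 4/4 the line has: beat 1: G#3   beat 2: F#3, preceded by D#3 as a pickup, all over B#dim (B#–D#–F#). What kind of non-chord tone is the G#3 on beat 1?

Appoggiatura.

The harmony at that moment is B# diminished triad (B#, D#, F#); G#3 is not a chord tone.
It is approached by leap up from D#3 and left by step down to F#3.
Leap in, step out, metrically accented — an appoggiatura.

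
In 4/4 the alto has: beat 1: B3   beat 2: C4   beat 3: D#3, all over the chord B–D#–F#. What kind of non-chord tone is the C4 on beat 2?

Escape tone.

The harmony at that moment is B major triad (B, D#, F#); C4 is not a chord tone.
It is approached by step up from B3 and left by leap down to D#3.
Step in, leap out, on a weak beat — an escape tone.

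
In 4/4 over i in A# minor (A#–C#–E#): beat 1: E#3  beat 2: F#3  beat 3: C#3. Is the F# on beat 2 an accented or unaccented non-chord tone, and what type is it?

The harmony at that moment is A# minor triad (A#, C#, E#); F#3 is not a chord tone.
It is approached by step up from E#3 and left by leap down to C#3.
Step in, leap out — an escape tone.
It falls on a weak beat, so it is unaccented.

Unaccented escape tone.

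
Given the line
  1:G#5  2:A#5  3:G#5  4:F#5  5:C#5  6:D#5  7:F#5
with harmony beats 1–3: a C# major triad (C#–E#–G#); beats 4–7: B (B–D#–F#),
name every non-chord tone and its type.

A#5 (beat 2) — neighbor tone; C#5 (beat 5) — appoggiatura.

The harmony at that moment is C# major triad (C#, E#, G#); A#5 is not a chord tone.
It is approached by step up from G#5 and left by step down to G#5.
Step away and step back to the same note — a neighbor tone (upper neighbor).
The harmony at that moment is B major triad (B, D#, F#); C#5 is not a chord tone.
It is approached by leap down from F#5 and left by step up to D#5.
Leap in, step out — an appoggiatura.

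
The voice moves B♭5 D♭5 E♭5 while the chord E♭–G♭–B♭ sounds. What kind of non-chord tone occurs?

The harmony at that moment is E♭ minor triad (E♭, G♭, B♭); D♭5 is not a chord tone.
It is approached by leap down from B♭5 and left by step up to E♭5.
Leap in, step out — an appoggiatura.

D♭5 is an appoggiatura.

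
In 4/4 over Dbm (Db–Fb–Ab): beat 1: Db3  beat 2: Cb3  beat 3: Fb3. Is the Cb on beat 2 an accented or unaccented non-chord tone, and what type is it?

The harmony at that moment is Db minor triad (Db, Fb, Ab); Cb3 is not a chord tone.
It is approached by step down from Db3 and left by leap up to Fb3.
Step in, leap out — an escape tone.
It falls on a weak beat, so it is unaccented.

Unaccented escape tone.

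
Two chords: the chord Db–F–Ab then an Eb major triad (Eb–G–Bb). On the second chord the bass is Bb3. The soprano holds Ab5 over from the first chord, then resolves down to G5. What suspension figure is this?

At the second chord the bass is Bb3. The suspended Ab5 lies a seventh above the bass; after resolving down by step to G5, the interval above the bass becomes a sixth.
Suspension figures are named by those two intervals: 7–6.

7–6 suspension.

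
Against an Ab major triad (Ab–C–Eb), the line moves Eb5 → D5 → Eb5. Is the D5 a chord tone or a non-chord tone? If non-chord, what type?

The harmony at that moment is Ab major triad (Ab, C, Eb); D5 is not a chord tone.
It is approached by step down from Eb5 and left by step up to Eb5.
Step away and step back to the same note — a neighbor tone (lower neighbor).

Non-chord tone — a neighbor tone.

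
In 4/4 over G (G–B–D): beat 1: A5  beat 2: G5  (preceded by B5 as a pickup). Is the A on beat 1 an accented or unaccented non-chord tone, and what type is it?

Accented passing tone.

The harmony at that moment is G major triad (G, B, D); A5 is not a chord tone.
It is approached by step down from B5 and left by step down to G5.
Step in, step out in the same direction — a passing tone.
It falls on the downbeat, so it is accented.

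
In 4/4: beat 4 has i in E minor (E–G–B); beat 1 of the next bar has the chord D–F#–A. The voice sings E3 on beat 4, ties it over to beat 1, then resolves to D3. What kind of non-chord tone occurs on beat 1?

The harmony at that moment is D major triad (D, F#, A); E3 is not a chord tone.
It is held over (the same pitch as the preceding E3) and left by step down to D3.
Held over from the previous chord and resolving down by step — a suspension.

Suspension.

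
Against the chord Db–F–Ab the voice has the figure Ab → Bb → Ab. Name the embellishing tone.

The harmony at that moment is Db major triad (Db, F, Ab); Bb is not a chord tone.
It is approached by step up from Ab and left by step down to Ab.
Step away and step back to the same note — a neighbor tone (upper neighbor).

Bb is a neighbor tone.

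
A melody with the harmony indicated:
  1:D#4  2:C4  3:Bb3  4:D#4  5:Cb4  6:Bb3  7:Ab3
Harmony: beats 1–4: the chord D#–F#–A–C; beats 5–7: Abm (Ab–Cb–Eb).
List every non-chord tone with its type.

The harmony at that moment is D# diminished seventh chord (D#, F#, A, C); Bb3 is not a chord tone.
It is approached by step down from C4 and left by leap up to D#4.
Step in, leap out — an escape tone.
The harmony at that moment is Ab minor triad (Ab, Cb, Eb); Bb3 is not a chord tone.
It is approached by step down from Cb4 and left by step down to Ab3.
Step in, step out in the same direction — a passing tone.

Bb3 (beat 3) — escape tone; Bb3 (beat 6) — passing tone.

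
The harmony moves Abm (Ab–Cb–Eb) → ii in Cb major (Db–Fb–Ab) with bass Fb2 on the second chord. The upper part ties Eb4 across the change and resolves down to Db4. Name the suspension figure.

7–6 suspension.

At the second chord the bass is Fb2. The suspended Eb4 lies a seventh above the bass; after resolving down by step to Db4, the interval above the bass becomes a sixth.
Suspension figures are named by those two intervals: 7–6.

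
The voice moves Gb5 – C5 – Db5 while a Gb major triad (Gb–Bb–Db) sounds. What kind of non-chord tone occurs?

C5 is an appoggiatura.

The harmony at that moment is Gb major triad (Gb, Bb, Db); C5 is not a chord tone.
It is approached by leap down from Gb5 and left by step up to Db5.
Leap in, step out — an appoggiatura.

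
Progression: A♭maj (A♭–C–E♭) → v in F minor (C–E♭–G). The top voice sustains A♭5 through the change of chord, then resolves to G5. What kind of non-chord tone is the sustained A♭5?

A♭5 is a suspension.

The harmony at that moment is C minor triad (C, E♭, G); A♭5 is not a chord tone.
It is held over (the same pitch as the preceding A♭5) and left by step down to G5.
Held over from the previous chord and resolving down by step — a suspension.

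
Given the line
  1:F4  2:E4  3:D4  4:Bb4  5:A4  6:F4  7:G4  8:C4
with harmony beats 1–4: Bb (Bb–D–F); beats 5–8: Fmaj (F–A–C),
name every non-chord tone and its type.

The harmony at that moment is Bb major triad (Bb, D, F); E4 is not a chord tone.
It is approached by step down from F4 and left by step down to D4.
Step in, step out in the same direction — a passing tone.
The harmony at that moment is F major triad (F, A, C); G4 is not a chord tone.
It is approached by step up from F4 and left by leap down to C4.
Step in, leap out — an escape tone.

E4 (beat 2) — passing tone; G4 (beat 7) — escape tone.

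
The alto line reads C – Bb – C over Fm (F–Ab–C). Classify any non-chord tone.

The harmony at that moment is F minor triad (F, Ab, C); Bb is not a chord tone.
It is approached by step down from C and left by step up to C.
Step away and step back to the same note — a neighbor tone (lower neighbor).

Bb is a neighbor tone.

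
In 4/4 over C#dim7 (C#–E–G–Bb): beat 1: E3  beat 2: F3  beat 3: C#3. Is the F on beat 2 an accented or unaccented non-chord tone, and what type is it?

The harmony at that moment is C# diminished seventh chord (C#, E, G, Bb); F3 is not a chord tone.
It is approached by step up from E3 and left by leap down to C#3.
Step in, leap out — an escape tone.
It falls on a weak beat, so it is unaccented.

Unaccented escape tone.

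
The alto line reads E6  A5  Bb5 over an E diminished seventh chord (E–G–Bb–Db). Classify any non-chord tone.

A5 is an appoggiatura.

The harmony at that moment is E diminished seventh chord (E, G, Bb, Db); A5 is not a chord tone.
It is approached by leap down from E6 and left by step up to Bb5.
Leap in, step out — an appoggiatura.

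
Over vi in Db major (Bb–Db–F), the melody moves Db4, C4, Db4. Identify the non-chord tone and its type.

C4 is a neighbor tone.

The harmony at that moment is Bb minor triad (Bb, Db, F); C4 is not a chord tone.
It is approached by step down from Db4 and left by step up to Db4.
Step away and step back to the same note — a neighbor tone (lower neighbor).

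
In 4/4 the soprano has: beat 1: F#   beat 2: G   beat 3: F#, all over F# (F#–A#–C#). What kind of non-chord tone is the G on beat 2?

Upper neighbor tone.

The harmony at that moment is F# major triad (F#, A#, C#); G is not a chord tone.
It is approached by step up from F# and left by step down to F#.
Step away and step back to the same note — a neighbor tone (upper neighbor).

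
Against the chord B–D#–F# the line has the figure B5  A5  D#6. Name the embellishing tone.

A5 is an escape tone.

The harmony at that moment is B major triad (B, D#, F#); A5 is not a chord tone.
It is approached by step down from B5 and left by leap up to D#6.
Step in, leap out — an escape tone.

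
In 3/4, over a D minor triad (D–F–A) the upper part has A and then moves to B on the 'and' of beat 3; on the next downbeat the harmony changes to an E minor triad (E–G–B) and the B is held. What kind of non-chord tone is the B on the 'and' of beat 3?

Anticipation.

The harmony at that moment is D minor triad (D, F, A); B is not a chord tone.
It is approached by step up from A and then sustained as the same pitch into the next harmony.
Arriving early and becoming a chord tone when the harmony changes — an anticipation.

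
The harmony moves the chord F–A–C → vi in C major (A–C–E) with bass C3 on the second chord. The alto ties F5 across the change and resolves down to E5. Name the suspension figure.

At the second chord the bass is C3. The suspended F5 lies a fourth above the bass; after resolving down by step to E5, the interval above the bass becomes a third.
Suspension figures are named by those two intervals: 4–3.

4–3 suspension.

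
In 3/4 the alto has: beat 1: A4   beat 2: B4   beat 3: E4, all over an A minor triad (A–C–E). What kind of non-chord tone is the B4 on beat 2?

Escape tone.

The harmony at that moment is A minor triad (A, C, E); B4 is not a chord tone.
It is approached by step up from A4 and left by leap down to E4.
Step in, leap out, on a weak beat — an escape tone.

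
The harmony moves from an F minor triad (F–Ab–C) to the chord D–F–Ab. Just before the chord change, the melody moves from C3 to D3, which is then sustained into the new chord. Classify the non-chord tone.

D3 is an anticipation.

The harmony at that moment is F minor triad (F, Ab, C); D3 is not a chord tone.
It is approached by step up from C3 and then sustained as the same pitch into the next harmony.
Arriving early and becoming a chord tone when the harmony changes — an anticipation.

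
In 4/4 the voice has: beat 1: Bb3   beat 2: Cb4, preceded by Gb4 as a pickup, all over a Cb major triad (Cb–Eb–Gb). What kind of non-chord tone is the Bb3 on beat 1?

Appoggiatura.

The harmony at that moment is Cb major triad (Cb, Eb, Gb); Bb3 is not a chord tone.
It is approached by leap down from Gb4 and left by step up to Cb4.
Leap in, step out, metrically accented — an appoggiatura.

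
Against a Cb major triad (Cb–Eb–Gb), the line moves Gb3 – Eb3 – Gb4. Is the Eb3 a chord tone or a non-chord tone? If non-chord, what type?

Chord tone (the third of Cb major triad).

Cb major triad contains Cb, Eb, Gb; Eb is the third, so it is a chord tone.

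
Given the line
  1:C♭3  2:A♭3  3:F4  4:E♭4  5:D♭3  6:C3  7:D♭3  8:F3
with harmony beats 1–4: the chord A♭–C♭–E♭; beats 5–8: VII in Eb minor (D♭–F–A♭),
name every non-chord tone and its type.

The harmony at that moment is A♭ minor triad (A♭, C♭, E♭); F4 is not a chord tone.
It is approached by leap up from A♭3 and left by step down to E♭4.
Leap in, step out — an appoggiatura.
The harmony at that moment is D♭ major triad (D♭, F, A♭); C3 is not a chord tone.
It is approached by step down from D♭3 and left by step up to D♭3.
Step away and step back to the same note — a neighbor tone (lower neighbor).

F4 (beat 3) — appoggiatura; C3 (beat 6) — neighbor tone.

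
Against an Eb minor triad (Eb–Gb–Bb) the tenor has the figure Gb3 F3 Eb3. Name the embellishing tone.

F3 is a passing tone.

The harmony at that moment is Eb minor triad (Eb, Gb, Bb); F3 is not a chord tone.
It is approached by step down from Gb3 and left by step down to Eb3.
Step in, step out in the same direction — a passing tone.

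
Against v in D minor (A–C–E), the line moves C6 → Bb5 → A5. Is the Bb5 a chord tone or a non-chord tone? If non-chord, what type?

The harmony at that moment is A minor triad (A, C, E); Bb5 is not a chord tone.
It is approached by step down from C6 and left by step down to A5.
Step in, step out in the same direction — a passing tone.

Non-chord tone — a passing tone.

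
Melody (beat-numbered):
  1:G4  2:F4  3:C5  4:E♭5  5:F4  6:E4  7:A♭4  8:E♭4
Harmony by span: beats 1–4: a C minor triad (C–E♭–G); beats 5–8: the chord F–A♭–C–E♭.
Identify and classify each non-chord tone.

F4 (beat 2) — escape tone; E4 (beat 6) — escape tone.

The harmony at that moment is C minor triad (C, E♭, G); F4 is not a chord tone.
It is approached by step down from G4 and left by leap up to C5.
Step in, leap out — an escape tone.
The harmony at that moment is F minor seventh chord (F, A♭, C, E♭); E4 is not a chord tone.
It is approached by step down from F4 and left by leap up to A♭4.
Step in, leap out — an escape tone.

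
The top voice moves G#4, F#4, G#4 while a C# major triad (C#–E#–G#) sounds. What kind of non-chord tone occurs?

The harmony at that moment is C# major triad (C#, E#, G#); F#4 is not a chord tone.
It is approached by step down from G#4 and left by step up to G#4.
Step away and step back to the same note — a neighbor tone (lower neighbor).

F#4 is a neighbor tone.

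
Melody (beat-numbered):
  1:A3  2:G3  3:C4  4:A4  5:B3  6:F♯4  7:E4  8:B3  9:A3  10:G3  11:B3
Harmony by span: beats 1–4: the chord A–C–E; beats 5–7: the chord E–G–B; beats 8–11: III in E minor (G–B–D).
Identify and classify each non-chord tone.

G3 (beat 2) — escape tone; F♯4 (beat 6) — appoggiatura; A3 (beat 9) — passing tone.

The harmony at that moment is A minor triad (A, C, E); G3 is not a chord tone.
It is approached by step down from A3 and left by leap up to C4.
Step in, leap out — an escape tone.
The harmony at that moment is E minor triad (E, G, B); F♯4 is not a chord tone.
It is approached by leap up from B3 and left by step down to E4.
Leap in, step out — an appoggiatura.
The harmony at that moment is G major triad (G, B, D); A3 is not a chord tone.
It is approached by step down from B3 and left by step down to G3.
Step in, step out in the same direction — a passing tone.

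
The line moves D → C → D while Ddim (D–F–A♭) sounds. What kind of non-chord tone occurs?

C is a neighbor tone.

The harmony at that moment is D diminished triad (D, F, A♭); C is not a chord tone.
It is approached by step down from D and left by step up to D.
Step away and step back to the same note — a neighbor tone (lower neighbor).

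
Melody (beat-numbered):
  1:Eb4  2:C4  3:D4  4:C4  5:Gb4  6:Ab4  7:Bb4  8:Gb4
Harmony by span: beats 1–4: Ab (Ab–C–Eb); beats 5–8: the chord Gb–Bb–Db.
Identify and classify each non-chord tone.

D4 (beat 3) — neighbor tone; Ab4 (beat 6) — passing tone.

The harmony at that moment is Ab major triad (Ab, C, Eb); D4 is not a chord tone.
It is approached by step up from C4 and left by step down to C4.
Step away and step back to the same note — a neighbor tone (upper neighbor).
The harmony at that moment is Gb major triad (Gb, Bb, Db); Ab4 is not a chord tone.
It is approached by step up from Gb4 and left by step up to Bb4.
Step in, step out in the same direction — a passing tone.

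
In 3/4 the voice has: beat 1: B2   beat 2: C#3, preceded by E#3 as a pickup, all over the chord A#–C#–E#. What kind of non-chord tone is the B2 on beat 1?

Appoggiatura.

The harmony at that moment is A# minor triad (A#, C#, E#); B2 is not a chord tone.
It is approached by leap down from E#3 and left by step up to C#3.
Leap in, step out, metrically accented — an appoggiatura.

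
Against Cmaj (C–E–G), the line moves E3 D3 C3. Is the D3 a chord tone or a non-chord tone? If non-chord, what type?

The harmony at that moment is C major triad (C, E, G); D3 is not a chord tone.
It is approached by step down from E3 and left by step down to C3.
Step in, step out in the same direction — a passing tone.

Non-chord tone — a passing tone.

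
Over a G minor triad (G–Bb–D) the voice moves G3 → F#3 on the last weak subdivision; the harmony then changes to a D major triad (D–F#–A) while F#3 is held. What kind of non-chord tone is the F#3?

The harmony at that moment is G minor triad (G, Bb, D); F#3 is not a chord tone.
It is approached by step down from G3 and then sustained as the same pitch into the next harmony.
Arriving early and becoming a chord tone when the harmony changes — an anticipation.

F#3 is an anticipation.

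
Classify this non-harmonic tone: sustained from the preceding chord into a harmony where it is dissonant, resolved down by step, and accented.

Suspension.

Approach: by preparation — the pitch is first a chord tone, then held (tied or repeated) while the harmony changes under it. Departure: down by step. Metric position: strong.
A prepared dissonance that resolves downward by step — a suspension. (The same figure resolving upward would be a retardation.)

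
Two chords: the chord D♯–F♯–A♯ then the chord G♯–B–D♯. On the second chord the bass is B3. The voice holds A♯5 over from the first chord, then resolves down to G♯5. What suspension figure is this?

7–6 suspension.

At the second chord the bass is B3. The suspended A♯5 lies a seventh above the bass; after resolving down by step to G♯5, the interval above the bass becomes a sixth.
Suspension figures are named by those two intervals: 7–6.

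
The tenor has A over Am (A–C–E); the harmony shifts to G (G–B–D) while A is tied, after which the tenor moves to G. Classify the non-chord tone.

A is a suspension.

The harmony at that moment is G major triad (G, B, D); A is not a chord tone.
It is held over (the same pitch as the preceding A) and left by step down to G.
Held over from the previous chord and resolving down by step — a suspension.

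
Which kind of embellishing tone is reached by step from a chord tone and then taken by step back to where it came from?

Neighbor tone.

Approach: by step. Departure: by step in the opposite direction, back to the starting pitch.
Stepwise on both sides but reversing to return to the same chord tone — a neighbor tone. (Had it continued onward in the same direction it would be a passing tone instead.)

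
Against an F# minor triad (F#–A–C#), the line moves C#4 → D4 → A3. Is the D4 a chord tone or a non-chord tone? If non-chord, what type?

The harmony at that moment is F# minor triad (F#, A, C#); D4 is not a chord tone.
It is approached by step up from C#4 and left by leap down to A3.
Step in, leap out — an escape tone.

Non-chord tone — an escape tone.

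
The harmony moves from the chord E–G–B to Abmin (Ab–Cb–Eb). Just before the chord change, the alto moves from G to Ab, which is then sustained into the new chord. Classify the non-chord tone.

The harmony at that moment is E minor triad (E, G, B); Ab is not a chord tone.
It is approached by step up from G and then sustained as the same pitch into the next harmony.
Arriving early and becoming a chord tone when the harmony changes — an anticipation.

Ab is an anticipation.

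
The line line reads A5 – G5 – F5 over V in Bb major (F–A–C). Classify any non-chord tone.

G5 is a passing tone.

The harmony at that moment is F major triad (F, A, C); G5 is not a chord tone.
It is approached by step down from A5 and left by step down to F5.
Step in, step out in the same direction — a passing tone.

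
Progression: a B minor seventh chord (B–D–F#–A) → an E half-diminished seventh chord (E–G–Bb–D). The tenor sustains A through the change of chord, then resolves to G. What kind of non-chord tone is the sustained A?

A is a suspension.

The harmony at that moment is E half-diminished seventh chord (E, G, Bb, D); A is not a chord tone.
It is held over (the same pitch as the preceding A) and left by step down to G.
Held over from the previous chord and resolving down by step — a suspension.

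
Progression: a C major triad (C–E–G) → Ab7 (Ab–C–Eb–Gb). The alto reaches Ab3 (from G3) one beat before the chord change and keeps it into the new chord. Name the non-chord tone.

The harmony at that moment is C major triad (C, E, G); Ab3 is not a chord tone.
It is approached by step up from G3 and then sustained as the same pitch into the next harmony.
Arriving early and becoming a chord tone when the harmony changes — an anticipation.

Ab3 is an anticipation.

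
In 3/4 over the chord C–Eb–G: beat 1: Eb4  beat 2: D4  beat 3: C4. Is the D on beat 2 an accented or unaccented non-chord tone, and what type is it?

The harmony at that moment is C minor triad (C, Eb, G); D4 is not a chord tone.
It is approached by step down from Eb4 and left by step down to C4.
Step in, step out in the same direction — a passing tone.
It falls on a weak beat, so it is unaccented.

Unaccented passing tone.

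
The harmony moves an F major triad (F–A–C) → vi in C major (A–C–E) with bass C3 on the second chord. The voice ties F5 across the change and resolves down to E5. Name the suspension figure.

At the second chord the bass is C3. The suspended F5 lies a fourth above the bass; after resolving down by step to E5, the interval above the bass becomes a third.
Suspension figures are named by those two intervals: 4–3.

4–3 suspension.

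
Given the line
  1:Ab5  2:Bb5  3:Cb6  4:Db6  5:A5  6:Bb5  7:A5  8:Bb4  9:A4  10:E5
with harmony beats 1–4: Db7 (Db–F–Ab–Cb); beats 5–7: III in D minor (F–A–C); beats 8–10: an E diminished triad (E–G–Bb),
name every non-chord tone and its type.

The harmony at that moment is Db dominant seventh chord (Db, F, Ab, Cb); Bb5 is not a chord tone.
It is approached by step up from Ab5 and left by step up to Cb6.
Step in, step out in the same direction — a passing tone.
The harmony at that moment is F major triad (F, A, C); Bb5 is not a chord tone.
It is approached by step up from A5 and left by step down to A5.
Step away and step back to the same note — a neighbor tone (upper neighbor).
The harmony at that moment is E diminished triad (E, G, Bb); A4 is not a chord tone.
It is approached by step down from Bb4 and left by leap up to E5.
Step in, leap out — an escape tone.

Bb5 (beat 2) — passing tone; Bb5 (beat 6) — neighbor tone; A4 (beat 9) — escape tone.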